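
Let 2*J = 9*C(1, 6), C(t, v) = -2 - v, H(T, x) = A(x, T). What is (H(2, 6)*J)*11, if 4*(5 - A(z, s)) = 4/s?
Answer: -1782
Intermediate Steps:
A(z, s) = 5 - 1/s
H(T, x) = 5 - 1/T
J = -36 (J = (9*(-2 - 1*6))/2 = (9*(-2 - 6))/2 = (9*(-8))/2 = (1/2)*(-72) = -36)
(H(2, 6)*J)*11 = ((5 - 1/2)*(-36))*11 = ((9/2)*(-36))*11 = -162*11 = -1782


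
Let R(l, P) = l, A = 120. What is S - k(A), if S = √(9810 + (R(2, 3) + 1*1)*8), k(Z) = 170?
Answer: -170 + √9834 ≈ -70.833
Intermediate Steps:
S = √9834 (S = √(9810 + (2 + 1*1)*8) = √(9810 + (2 + 1)*8) = √(9810 + 3*8) = √(9810 + 24) = √9834 ≈ 99.167)
S - k(A) = √9834 - 1*170 = √9834 - 170 = -170 + √9834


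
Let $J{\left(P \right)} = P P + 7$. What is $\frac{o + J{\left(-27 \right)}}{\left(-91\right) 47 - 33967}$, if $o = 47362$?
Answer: $- \frac{24049}{19122} \approx -1.2577$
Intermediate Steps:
$J{\left(P \right)} = 7 + P^{2}$ ($J{\left(P \right)} = P^{2} + 7 = 7 + P^{2}$)
$\frac{o + J{\left(-27 \right)}}{\left(-91\right) 47 - 33967} = \frac{47362 + \left(7 + \left(-27\right)^{2}\right)}{\left(-91\right) 47 - 33967} = \frac{47362 + \left(7 + 729\right)}{-4277 - 33967} = \frac{47362 + 736}{-38244} = 48098 \left(- \frac{1}{38244}\right) = - \frac{24049}{19122}$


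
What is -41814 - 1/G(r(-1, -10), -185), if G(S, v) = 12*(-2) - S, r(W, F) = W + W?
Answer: -919907/22 ≈ -41814.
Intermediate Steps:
r(W, F) = 2*W
G(S, v) = -24 - S
-41814 - 1/G(r(-1, -10), -185) = -41814 - 1/(-24 - 2*(-1)) = -41814 - 1/(-24 - 1*(-2)) = -41814 - 1/(-24 + 2) = -41814 - 1/(-22) = -41814 - 1*(-1/22) = -41814 + 1/22 = -919907/22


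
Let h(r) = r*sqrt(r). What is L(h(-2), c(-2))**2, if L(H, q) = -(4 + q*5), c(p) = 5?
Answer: 841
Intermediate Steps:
h(r) = r**(3/2)
L(H, q) = -4 - 5*q (L(H, q) = -(4 + 5*q) = -4 - 5*q)
L(h(-2), c(-2))**2 = (-4 - 5*5)**2 = (-4 - 25)**2 = (-29)**2 = 841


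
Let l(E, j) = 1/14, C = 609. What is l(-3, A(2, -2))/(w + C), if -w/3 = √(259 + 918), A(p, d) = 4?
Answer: 29/240192 + √1177/1681344 ≈ 0.00014114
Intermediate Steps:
l(E, j) = 1/14
w = -3*√1177 (w = -3*√(259 + 918) = -3*√1177 ≈ -102.92)
l(-3, A(2, -2))/(w + C) = (1/14)/(-3*√1177 + 609) = (1/14)/(609 - 3*√1177) = 1/(14*(609 - 3*√1177))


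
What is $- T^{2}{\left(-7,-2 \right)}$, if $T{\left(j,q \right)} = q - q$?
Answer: $0$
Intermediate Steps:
$T{\left(j,q \right)} = 0$
$- T^{2}{\left(-7,-2 \right)} = - 0^{2} = \left(-1\right) 0 = 0$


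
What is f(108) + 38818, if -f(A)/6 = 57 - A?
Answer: 39124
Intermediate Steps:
f(A) = -342 + 6*A (f(A) = -6*(57 - A) = -342 + 6*A)
f(108) + 38818 = (-342 + 6*108) + 38818 = (-342 + 648) + 38818 = 306 + 38818 = 39124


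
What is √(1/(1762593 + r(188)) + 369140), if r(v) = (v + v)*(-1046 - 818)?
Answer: √416119882810512469/1061729 ≈ 607.57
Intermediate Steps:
r(v) = -3728*v (r(v) = (2*v)*(-1864) = -3728*v)
√(1/(1762593 + r(188)) + 369140) = √(1/(1762593 - 3728*188) + 369140) = √(1/(1762593 - 700864) + 369140) = √(1/1061729 + 369140) = √(391926643061/1061729) = √416119882810512469/1061729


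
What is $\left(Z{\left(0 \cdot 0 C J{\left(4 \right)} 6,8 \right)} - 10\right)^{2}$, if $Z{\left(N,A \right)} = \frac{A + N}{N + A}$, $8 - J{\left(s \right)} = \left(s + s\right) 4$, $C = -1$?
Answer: $81$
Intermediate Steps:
$J{\left(s \right)} = 8 - 8 s$ ($J{\left(s \right)} = 8 - \left(s + s\right) 4 = 8 - 2 s 4 = 8 - 8 s$)
$Z{\left(N,A \right)} = 1$ ($Z{\left(N,A \right)} = \frac{A + N}{A + N} = 1$)
$\left(Z{\left(0 \cdot 0 C J{\left(4 \right)} 6,8 \right)} - 10\right)^{2} = \left(1 - 10\right)^{2} = \left(-9\right)^{2} = 81$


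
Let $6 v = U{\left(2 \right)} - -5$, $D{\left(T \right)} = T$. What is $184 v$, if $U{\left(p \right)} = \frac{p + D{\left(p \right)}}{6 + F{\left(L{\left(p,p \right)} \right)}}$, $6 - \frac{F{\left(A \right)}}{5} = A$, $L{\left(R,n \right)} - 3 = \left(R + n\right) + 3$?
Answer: $\frac{1012}{7} \approx 144.57$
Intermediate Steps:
$L{\left(R,n \right)} = 6 + R + n$ ($L{\left(R,n \right)} = 3 + \left(\left(R + n\right) + 3\right) = 3 + \left(3 + R + n\right) = 6 + R + n$)
$F{\left(A \right)} = 30 - 5 A$
$U{\left(p \right)} = \frac{2 p}{6 - 10 p}$ ($U{\left(p \right)} = \frac{p + p}{6 - \left(-30 + 5 \left(6 + p + p\right)\right)} = \frac{2 p}{6 - \left(-30 + 5 \left(6 + 2 p\right)\right)} = \frac{2 p}{6 + \left(30 - \left(30 + 10 p\right)\right)} = \frac{2 p}{6 - 10 p}$)
$v = \frac{11}{14}$ ($v = \frac{\left(-1\right) 2 \frac{1}{-3 + 5 \cdot 2} - -5}{6} = \frac{\left(-1\right) 2 \frac{1}{-3 + 10} + 5}{6} = \frac{\left(-1\right) 2 \cdot \frac{1}{7} + 5}{6} = \frac{- \frac{2}{7} + 5}{6} = \frac{1}{6} \cdot \frac{33}{7} = \frac{11}{14} \approx 0.78571$)
$184 v = 184 \cdot \frac{11}{14} = \frac{1012}{7}$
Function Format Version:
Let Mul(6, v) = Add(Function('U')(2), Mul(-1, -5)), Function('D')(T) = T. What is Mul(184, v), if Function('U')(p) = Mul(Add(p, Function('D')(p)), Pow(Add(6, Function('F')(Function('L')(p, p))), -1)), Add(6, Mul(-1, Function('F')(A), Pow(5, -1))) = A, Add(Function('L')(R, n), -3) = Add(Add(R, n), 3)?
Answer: Rational(1012, 7) ≈ 144.57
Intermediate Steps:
Function('L')(R, n) = Add(6, R, n) (Function('L')(R, n) = Add(3, Add(Add(R, n), 3)) = Add(3, Add(3, R, n)) = Add(6, R, n))
Function('F')(A) = Add(30, Mul(-5, A))
Function('U')(p) = Mul(2, p, Pow(Add(6, Mul(-10, p)), -1)) (Function('U')(p) = Mul(Add(p, p), Pow(Add(6, Add(30, Mul(-5, Add(6, p, p)))), -1)) = Mul(Mul(2, p), Pow(Add(6, Add(30, Mul(-5, Add(6, Mul(2, p))))), -1)) = Mul(Mul(2, p), Pow(Add(6, Add(30, Add(-30, Mul(-10, p)))), -1)) = Mul(Mul(2, p), Pow(Add(6, Mul(-10, p)), -1)) = Mul(2, p, Pow(Add(6, Mul(-10, p)), -1)))
v = Rational(11, 14) (v = Mul(Rational(1, 6), Add(Mul(-1, 2, Pow(Add(-3, Mul(5, 2)), -1)), Mul(-1, -5))) = Mul(Rational(1, 6), Add(Mul(-1, 2, Pow(Add(-3, 10), -1)), 5)) = Mul(Rational(1, 6), Add(Mul(-1, 2, Pow(7, -1)), 5)) = Mul(Rational(1, 6), Add(Mul(-1, 2, Rational(1, 7)), 5)) = Mul(Rational(1, 6), Add(Rational(-2, 7), 5)) = Mul(Rational(1, 6), Rational(33, 7)) = Rational(11, 14) ≈ 0.78571)
Mul(184, v) = Mul(184, Rational(11, 14)) = Rational(1012, 7)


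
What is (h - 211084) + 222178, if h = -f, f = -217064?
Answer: 228158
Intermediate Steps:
h = 217064 (h = -1*(-217064) = 217064)
(h - 211084) + 222178 = (217064 - 211084) + 222178 = 5980 + 222178 = 228158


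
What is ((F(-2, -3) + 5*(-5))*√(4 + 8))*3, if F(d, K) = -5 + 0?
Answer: -180*√3 ≈ -311.77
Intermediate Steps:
F(d, K) = -5
((F(-2, -3) + 5*(-5))*√(4 + 8))*3 = ((-5 + 5*(-5))*√(4 + 8))*3 = ((-5 - 25)*√12)*3 = -60*√3*3 = -180*√3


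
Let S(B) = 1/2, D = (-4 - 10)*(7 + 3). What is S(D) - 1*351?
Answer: -701/2 ≈ -350.50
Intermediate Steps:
D = -140 (D = -14*10 = -140)
S(B) = ½
S(D) - 1*351 = ½ - 1*351 = ½ - 351 = -701/2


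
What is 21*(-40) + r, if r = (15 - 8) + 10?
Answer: -823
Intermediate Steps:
r = 17 (r = 7 + 10 = 17)
21*(-40) + r = 21*(-40) + 17 = -840 + 17 = -823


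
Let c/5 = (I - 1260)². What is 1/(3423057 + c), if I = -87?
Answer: 1/12495102 ≈ 8.0031e-8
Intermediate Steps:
c = 9072045 (c = 5*(-87 - 1260)² = 5*(-1347)² = 5*1814409 = 9072045)
1/(3423057 + c) = 1/(3423057 + 9072045) = 1/12495102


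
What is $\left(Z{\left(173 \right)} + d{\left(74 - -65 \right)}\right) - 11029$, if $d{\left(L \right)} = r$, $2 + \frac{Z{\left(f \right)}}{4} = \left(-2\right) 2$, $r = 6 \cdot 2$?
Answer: $-11041$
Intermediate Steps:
$r = 12$
$Z{\left(f \right)} = -24$ ($Z{\left(f \right)} = -8 + 4 \left(\left(-2\right) 2\right) = -8 + 4 \left(-4\right) = -8 - 16 = -24$)
$d{\left(L \right)} = 12$
$\left(Z{\left(173 \right)} + d{\left(74 - -65 \right)}\right) - 11029 = \left(-24 + 12\right) - 11029 = -12 - 11029 = -11041$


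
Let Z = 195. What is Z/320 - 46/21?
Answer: -2125/1344 ≈ -1.5811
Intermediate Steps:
Z/320 - 46/21 = 195/320 - 46/21 = 195*(1/320) - 46*1/21 = 39/64 - 46/21 = -2125/1344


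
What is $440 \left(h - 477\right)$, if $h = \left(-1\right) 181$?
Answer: $-289520$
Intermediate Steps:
$h = -181$
$440 \left(h - 477\right) = 440 \left(-181 - 477\right) = 440 \left(-658\right) = -289520$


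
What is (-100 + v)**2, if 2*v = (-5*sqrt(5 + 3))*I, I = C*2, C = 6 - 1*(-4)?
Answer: 30000 + 20000*sqrt(2) ≈ 58284.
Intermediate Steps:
C = 10 (C = 6 + 4 = 10)
I = 20 (I = 10*2 = 20)
v = -100*sqrt(2) (v = (-5*sqrt(5 + 3)*20)/2 = (-10*sqrt(2)*20)/2 = (-200*sqrt(2))/2 = -100*sqrt(2) ≈ -141.42)
(-100 + v)**2 = (-100 - 100*sqrt(2))**2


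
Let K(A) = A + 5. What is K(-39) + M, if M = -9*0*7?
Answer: -34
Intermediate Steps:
K(A) = 5 + A
M = 0 (M = 0*7 = 0)
K(-39) + M = (5 - 39) + 0 = -34 + 0 = -34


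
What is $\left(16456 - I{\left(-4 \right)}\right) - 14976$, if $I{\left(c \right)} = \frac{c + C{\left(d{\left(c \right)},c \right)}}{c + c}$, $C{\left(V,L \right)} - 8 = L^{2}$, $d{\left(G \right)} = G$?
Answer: $\frac{2965}{2} \approx 1482.5$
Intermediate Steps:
$C{\left(V,L \right)} = 8 + L^{2}$
$I{\left(c \right)} = \frac{8 + c + c^{2}}{2 c}$ ($I{\left(c \right)} = \frac{c + \left(8 + c^{2}\right)}{c + c} = \frac{8 + c + c^{2}}{2 c}$)
$\left(16456 - I{\left(-4 \right)}\right) - 14976 = \left(16456 - \frac{8 - 4 + \left(-4\right)^{2}}{2 \left(-4\right)}\right) - 14976 = \left(16456 - \frac{1}{2} \left(- \frac{1}{4}\right) \left(8 - 4 + 16\right)\right) - 14976 = \left(16456 - \frac{1}{2} \left(- \frac{1}{4}\right) 20\right) - 14976 = \left(16456 - - \frac{5}{2}\right) - 14976 = \left(16456 + \frac{5}{2}\right) - 14976 = \frac{32917}{2} - 14976 = \frac{2965}{2}$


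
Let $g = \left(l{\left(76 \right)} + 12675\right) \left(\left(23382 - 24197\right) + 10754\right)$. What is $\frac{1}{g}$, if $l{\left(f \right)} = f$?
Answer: $\frac{1}{126732189} \approx 7.8906 \cdot 10^{-9}$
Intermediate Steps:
$g = 126732189$ ($g = \left(76 + 12675\right) \left(\left(23382 - 24197\right) + 10754\right) = 12751 \left(\left(23382 - 24197\right) + 10754\right) = 12751 \left(-815 + 10754\right) = 12751 \cdot 9939 = 126732189$)
$\frac{1}{g} = \frac{1}{126732189}$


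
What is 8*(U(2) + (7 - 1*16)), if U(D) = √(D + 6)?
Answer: -72 + 16*√2 ≈ -49.373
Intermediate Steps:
U(D) = √(6 + D)
8*(U(2) + (7 - 1*16)) = 8*(√(6 + 2) + (7 - 1*16)) = 8*(√8 + (7 - 16)) = 8*(2*√2 - 9) = 8*(-9 + 2*√2) = -72 + 16*√2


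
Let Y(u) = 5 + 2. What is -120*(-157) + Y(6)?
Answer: 18847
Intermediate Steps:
Y(u) = 7
-120*(-157) + Y(6) = -120*(-157) + 7 = 18840 + 7 = 18847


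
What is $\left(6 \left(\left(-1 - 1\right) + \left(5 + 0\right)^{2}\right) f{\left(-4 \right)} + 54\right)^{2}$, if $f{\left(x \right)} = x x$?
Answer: $5116644$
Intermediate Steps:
$f{\left(x \right)} = x^{2}$
$\left(6 \left(\left(-1 - 1\right) + \left(5 + 0\right)^{2}\right) f{\left(-4 \right)} + 54\right)^{2} = \left(6 \left(\left(-1 - 1\right) + \left(5 + 0\right)^{2}\right) \left(-4\right)^{2} + 54\right)^{2} = \left(6 \left(-2 + 5^{2}\right) 16 + 54\right)^{2} = \left(6 \left(-2 + 25\right) 16 + 54\right)^{2} = \left(6 \cdot 23 \cdot 16 + 54\right)^{2} = \left(138 \cdot 16 + 54\right)^{2} = \left(2208 + 54\right)^{2} = 2262^{2} = 5116644$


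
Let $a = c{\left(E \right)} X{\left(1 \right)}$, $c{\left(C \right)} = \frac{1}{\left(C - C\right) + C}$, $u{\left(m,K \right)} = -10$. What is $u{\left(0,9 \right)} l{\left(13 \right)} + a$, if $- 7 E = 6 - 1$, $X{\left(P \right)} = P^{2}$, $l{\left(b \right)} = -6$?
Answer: $\frac{293}{5} \approx 58.6$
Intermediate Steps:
$E = - \frac{5}{7}$ ($E = - \frac{6 - 1}{7} = \left(- \frac{1}{7}\right) 5 = - \frac{5}{7} \approx -0.71429$)
$c{\left(C \right)} = \frac{1}{C}$ ($c{\left(C \right)} = \frac{1}{0 + C} = \frac{1}{C}$)
$a = - \frac{7}{5}$ ($a = \frac{1^{2}}{- \frac{5}{7}} = \left(- \frac{7}{5}\right) 1 = - \frac{7}{5} \approx -1.4$)
$u{\left(0,9 \right)} l{\left(13 \right)} + a = \left(-10\right) \left(-6\right) - \frac{7}{5} = 60 - \frac{7}{5} = \frac{293}{5}$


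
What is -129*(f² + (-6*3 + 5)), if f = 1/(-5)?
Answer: 41796/25 ≈ 1671.8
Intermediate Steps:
f = -⅕ ≈ -0.20000
-129*(f² + (-6*3 + 5)) = -129*((-⅕)² + (-6*3 + 5)) = -129*(1/25 + (-18 + 5)) = -129*(1/25 - 13) = -129*(-324/25) = 41796/25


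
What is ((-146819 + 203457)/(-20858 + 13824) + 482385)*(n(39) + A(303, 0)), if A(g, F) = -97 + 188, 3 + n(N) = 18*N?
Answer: 1340250583540/3517 ≈ 3.8108e+8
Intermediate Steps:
n(N) = -3 + 18*N
A(g, F) = 91
((-146819 + 203457)/(-20858 + 13824) + 482385)*(n(39) + A(303, 0)) = ((-146819 + 203457)/(-20858 + 13824) + 482385)*((-3 + 18*39) + 91) = (56638/(-7034) + 482385)*((-3 + 702) + 91) = (56638*(-1/7034) + 482385)*(699 + 91) = (-28319/3517 + 482385)*790 = (1696519726/3517)*790 = 1340250583540/3517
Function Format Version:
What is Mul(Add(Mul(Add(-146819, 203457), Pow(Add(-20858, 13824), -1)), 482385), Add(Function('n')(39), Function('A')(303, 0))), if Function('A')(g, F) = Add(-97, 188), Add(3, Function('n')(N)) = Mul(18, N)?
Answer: Rational(1340250583540, 3517) ≈ 3.8108e+8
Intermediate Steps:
Function('n')(N) = Add(-3, Mul(18, N))
Function('A')(g, F) = 91
Mul(Add(Mul(Add(-146819, 203457), Pow(Add(-20858, 13824), -1)), 482385), Add(Function('n')(39), Function('A')(303, 0))) = Mul(Add(Mul(Add(-146819, 203457), Pow(Add(-20858, 13824), -1)), 482385), Add(Add(-3, Mul(18, 39)), 91)) = Mul(Add(Mul(56638, Pow(-7034, -1)), 482385), Add(Add(-3, 702), 91)) = Mul(Add(Mul(56638, Rational(-1, 7034)), 482385), Add(699, 91)) = Mul(Add(Rational(-28319, 3517), 482385), 790) = Mul(Rational(1696519726, 3517), 790) = Rational(1340250583540, 3517)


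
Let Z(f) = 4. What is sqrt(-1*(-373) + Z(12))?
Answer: sqrt(377) ≈ 19.416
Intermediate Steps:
sqrt(-1*(-373) + Z(12)) = sqrt(-1*(-373) + 4) = sqrt(373 + 4) = sqrt(377)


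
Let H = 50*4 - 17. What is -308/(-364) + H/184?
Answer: 4403/2392 ≈ 1.8407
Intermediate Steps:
H = 183 (H = 200 - 17 = 183)
-308/(-364) + H/184 = -308/(-364) + 183/184 = -308*(-1/364) + 183*(1/184) = 11/13 + 183/184 = 4403/2392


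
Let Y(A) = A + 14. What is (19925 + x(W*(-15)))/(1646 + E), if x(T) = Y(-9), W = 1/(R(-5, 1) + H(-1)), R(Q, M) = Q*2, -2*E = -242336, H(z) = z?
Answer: 9965/61407 ≈ 0.16228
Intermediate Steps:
E = 121168 (E = -½*(-242336) = 121168)
R(Q, M) = 2*Q
Y(A) = 14 + A
W = -1/11 (W = 1/(2*(-5) - 1) = 1/(-10 - 1) = 1/(-11) = -1/11 ≈ -0.090909)
x(T) = 5 (x(T) = 14 - 9 = 5)
(19925 + x(W*(-15)))/(1646 + E) = (19925 + 5)/(1646 + 121168) = 19930/122814 = 19930*(1/122814) = 9965/61407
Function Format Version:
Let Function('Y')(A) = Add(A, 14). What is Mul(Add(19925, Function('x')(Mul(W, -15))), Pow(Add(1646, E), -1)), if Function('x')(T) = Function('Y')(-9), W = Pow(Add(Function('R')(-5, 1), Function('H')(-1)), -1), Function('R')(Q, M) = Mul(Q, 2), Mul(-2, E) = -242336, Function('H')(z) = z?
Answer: Rational(9965, 61407) ≈ 0.16228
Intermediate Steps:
E = 121168 (E = Mul(Rational(-1, 2), -242336) = 121168)
Function('R')(Q, M) = Mul(2, Q)
Function('Y')(A) = Add(14, A)
W = Rational(-1, 11) (W = Pow(Add(Mul(2, -5), -1), -1) = Pow(Add(-10, -1), -1) = Pow(-11, -1) = Rational(-1, 11) ≈ -0.090909)
Function('x')(T) = 5 (Function('x')(T) = Add(14, -9) = 5)
Mul(Add(19925, Function('x')(Mul(W, -15))), Pow(Add(1646, E), -1)) = Mul(Add(19925, 5), Pow(Add(1646, 121168), -1)) = Mul(19930, Pow(122814, -1)) = Mul(19930, Rational(1, 122814)) = Rational(9965, 61407)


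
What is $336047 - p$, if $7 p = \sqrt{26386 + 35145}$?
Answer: $336047 - \frac{\sqrt{61531}}{7} \approx 3.3601 \cdot 10^{5}$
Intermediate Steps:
$p = \frac{\sqrt{61531}}{7}$ ($p = \frac{\sqrt{26386 + 35145}}{7} = \frac{\sqrt{61531}}{7} \approx 35.436$)
$336047 - p = 336047 - \frac{\sqrt{61531}}{7}$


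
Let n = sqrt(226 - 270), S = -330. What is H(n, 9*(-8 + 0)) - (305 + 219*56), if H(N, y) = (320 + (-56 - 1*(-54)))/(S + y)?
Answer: -842176/67 ≈ -12570.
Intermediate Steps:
n = 2*I*sqrt(11) (n = sqrt(-44) = 2*I*sqrt(11) ≈ 6.6332*I)
H(N, y) = 318/(-330 + y) (H(N, y) = (320 + (-56 - 1*(-54)))/(-330 + y) = (320 + (-56 + 54))/(-330 + y) = (320 - 2)/(-330 + y) = 318/(-330 + y))
H(n, 9*(-8 + 0)) - (305 + 219*56) = 318/(-330 + 9*(-8 + 0)) - (305 + 219*56) = 318/(-330 + 9*(-8)) - (305 + 12264) = 318/(-330 - 72) - 1*12569 = 318/(-402) - 12569 = 318*(-1/402) - 12569 = -53/67 - 12569 = -842176/67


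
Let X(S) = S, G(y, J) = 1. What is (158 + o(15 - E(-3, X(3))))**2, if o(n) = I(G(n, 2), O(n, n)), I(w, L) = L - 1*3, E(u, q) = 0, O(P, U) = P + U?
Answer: 34225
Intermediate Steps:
I(w, L) = -3 + L (I(w, L) = L - 3 = -3 + L)
o(n) = -3 + 2*n (o(n) = -3 + (n + n) = -3 + 2*n)
(158 + o(15 - E(-3, X(3))))**2 = (158 + (-3 + 2*(15 - 1*0)))**2 = (158 + (-3 + 2*(15 + 0)))**2 = (158 + (-3 + 2*15))**2 = (158 + (-3 + 30))**2 = (158 + 27)**2 = 185**2 = 34225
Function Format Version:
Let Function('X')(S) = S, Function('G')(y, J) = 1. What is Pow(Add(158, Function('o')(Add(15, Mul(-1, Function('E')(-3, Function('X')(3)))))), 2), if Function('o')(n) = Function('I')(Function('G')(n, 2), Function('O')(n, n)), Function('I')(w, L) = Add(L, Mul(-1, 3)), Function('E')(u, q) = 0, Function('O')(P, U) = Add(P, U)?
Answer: 34225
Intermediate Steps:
Function('I')(w, L) = Add(-3, L) (Function('I')(w, L) = Add(L, -3) = Add(-3, L))
Function('o')(n) = Add(-3, Mul(2, n)) (Function('o')(n) = Add(-3, Add(n, n)) = Add(-3, Mul(2, n)))
Pow(Add(158, Function('o')(Add(15, Mul(-1, Function('E')(-3, Function('X')(3)))))), 2) = Pow(Add(158, Add(-3, Mul(2, Add(15, Mul(-1, 0))))), 2) = Pow(Add(158, Add(-3, Mul(2, Add(15, 0)))), 2) = Pow(Add(158, Add(-3, Mul(2, 15))), 2) = Pow(Add(158, Add(-3, 30)), 2) = Pow(Add(158, 27), 2) = Pow(185, 2) = 34225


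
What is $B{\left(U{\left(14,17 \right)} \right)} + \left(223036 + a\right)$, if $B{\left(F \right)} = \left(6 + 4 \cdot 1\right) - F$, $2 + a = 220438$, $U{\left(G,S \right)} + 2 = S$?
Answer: $443467$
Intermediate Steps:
$U{\left(G,S \right)} = -2 + S$
$a = 220436$ ($a = -2 + 220438 = 220436$)
$B{\left(F \right)} = 10 - F$ ($B{\left(F \right)} = \left(6 + 4\right) - F = 10 - F$)
$B{\left(U{\left(14,17 \right)} \right)} + \left(223036 + a\right) = \left(10 - \left(-2 + 17\right)\right) + \left(223036 + 220436\right) = \left(10 - 15\right) + 443472 = -5 + 443472 = 443467$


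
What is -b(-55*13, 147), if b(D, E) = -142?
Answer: 142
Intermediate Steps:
-b(-55*13, 147) = -1*(-142) = 142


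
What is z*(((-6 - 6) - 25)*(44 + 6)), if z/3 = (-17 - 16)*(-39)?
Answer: -7142850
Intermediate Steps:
z = 3861 (z = 3*((-17 - 16)*(-39)) = 3*(-33*(-39)) = 3*1287 = 3861)
z*(((-6 - 6) - 25)*(44 + 6)) = 3861*(((-6 - 6) - 25)*(44 + 6)) = 3861*((-12 - 25)*50) = 3861*(-37*50) = 3861*(-1850) = -7142850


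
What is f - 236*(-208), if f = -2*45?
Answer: 48998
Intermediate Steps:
f = -90
f - 236*(-208) = -90 - 236*(-208) = -90 + 49088 = 48998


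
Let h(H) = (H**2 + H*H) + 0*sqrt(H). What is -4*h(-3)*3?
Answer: -216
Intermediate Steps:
h(H) = 2*H**2 (h(H) = (H**2 + H**2) + 0 = 2*H**2 + 0 = 2*H**2)
-4*h(-3)*3 = -8*(-3)**2*3 = -8*9*3 = -4*18*3 = -72*3 = -216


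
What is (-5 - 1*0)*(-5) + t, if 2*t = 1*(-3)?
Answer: 47/2 ≈ 23.500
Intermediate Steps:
t = -3/2 (t = (1*(-3))/2 = (½)*(-3) = -3/2 ≈ -1.5000)
(-5 - 1*0)*(-5) + t = (-5 - 1*0)*(-5) - 3/2 = (-5 + 0)*(-5) - 3/2 = -5*(-5) - 3/2 = 25 - 3/2 = 47/2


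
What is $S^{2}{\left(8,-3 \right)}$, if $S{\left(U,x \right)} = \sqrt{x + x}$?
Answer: $-6$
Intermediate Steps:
$S{\left(U,x \right)} = \sqrt{2} \sqrt{x}$ ($S{\left(U,x \right)} = \sqrt{2 x} = \sqrt{2} \sqrt{x}$)
$S^{2}{\left(8,-3 \right)} = \left(\sqrt{2} \sqrt{-3}\right)^{2} = \left(\sqrt{2} i \sqrt{3}\right)^{2} = \left(i \sqrt{6}\right)^{2} = -6$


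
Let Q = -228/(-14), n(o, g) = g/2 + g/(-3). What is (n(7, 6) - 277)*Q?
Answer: -31464/7 ≈ -4494.9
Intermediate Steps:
n(o, g) = g/6 (n(o, g) = g*(1/2) + g*(-1/3) = g/2 - g/3 = g/6)
Q = 114/7 (Q = -228*(-1/14) = 114/7 ≈ 16.286)
(n(7, 6) - 277)*Q = ((1/6)*6 - 277)*(114/7) = (1 - 277)*(114/7) = -276*114/7 = -31464/7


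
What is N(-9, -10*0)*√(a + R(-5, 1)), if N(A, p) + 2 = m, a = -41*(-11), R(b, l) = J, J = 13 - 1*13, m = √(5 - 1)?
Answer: 0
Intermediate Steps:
m = 2 (m = √4 = 2)
J = 0 (J = 13 - 13 = 0)
R(b, l) = 0
a = 451
N(A, p) = 0 (N(A, p) = -2 + 2 = 0)
N(-9, -10*0)*√(a + R(-5, 1)) = 0*√(451 + 0) = 0*√451 = 0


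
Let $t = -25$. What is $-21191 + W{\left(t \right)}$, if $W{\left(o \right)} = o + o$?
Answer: $-21241$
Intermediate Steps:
$W{\left(o \right)} = 2 o$
$-21191 + W{\left(t \right)} = -21191 + 2 \left(-25\right) = -21191 - 50 = -21241$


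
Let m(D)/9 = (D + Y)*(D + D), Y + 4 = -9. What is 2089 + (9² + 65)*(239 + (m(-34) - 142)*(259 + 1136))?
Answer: 5829479723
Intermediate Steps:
Y = -13 (Y = -4 - 9 = -13)
m(D) = 18*D*(-13 + D) (m(D) = 9*((D - 13)*(D + D)) = 9*((-13 + D)*(2*D)) = 9*(2*D*(-13 + D)) = 18*D*(-13 + D))
2089 + (9² + 65)*(239 + (m(-34) - 142)*(259 + 1136)) = 2089 + (9² + 65)*(239 + (18*(-34)*(-13 - 34) - 142)*(259 + 1136)) = 2089 + (81 + 65)*(239 + (18*(-34)*(-47) - 142)*1395) = 2089 + 146*(239 + (28764 - 142)*1395) = 2089 + 146*(239 + 28622*1395) = 2089 + 146*(239 + 39927690) = 2089 + 146*39927929 = 2089 + 5829477634 = 5829479723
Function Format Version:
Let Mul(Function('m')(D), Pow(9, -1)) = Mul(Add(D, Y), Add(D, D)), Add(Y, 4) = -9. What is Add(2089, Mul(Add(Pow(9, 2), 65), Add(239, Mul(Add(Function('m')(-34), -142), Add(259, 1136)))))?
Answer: 5829479723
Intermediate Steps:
Y = -13 (Y = Add(-4, -9) = -13)
Function('m')(D) = Mul(18, D, Add(-13, D)) (Function('m')(D) = Mul(9, Mul(Add(D, -13), Add(D, D))) = Mul(9, Mul(Add(-13, D), Mul(2, D))) = Mul(9, Mul(2, D, Add(-13, D))) = Mul(18, D, Add(-13, D)))
Add(2089, Mul(Add(Pow(9, 2), 65), Add(239, Mul(Add(Function('m')(-34), -142), Add(259, 1136))))) = Add(2089, Mul(Add(Pow(9, 2), 65), Add(239, Mul(Add(Mul(18, -34, Add(-13, -34)), -142), Add(259, 1136))))) = Add(2089, Mul(Add(81, 65), Add(239, Mul(Add(Mul(18, -34, -47), -142), 1395)))) = Add(2089, Mul(146, Add(239, Mul(Add(28764, -142), 1395)))) = Add(2089, Mul(146, Add(239, Mul(28622, 1395)))) = Add(2089, Mul(146, Add(239, 39927690))) = Add(2089, Mul(146, 39927929)) = Add(2089, 5829477634) = 5829479723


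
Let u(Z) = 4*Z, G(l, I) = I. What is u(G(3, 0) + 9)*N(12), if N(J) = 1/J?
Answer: 3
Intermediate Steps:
u(G(3, 0) + 9)*N(12) = (4*(0 + 9))/12 = (4*9)*(1/12) = 36*(1/12) = 3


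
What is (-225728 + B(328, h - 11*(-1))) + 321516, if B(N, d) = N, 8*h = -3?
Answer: 96116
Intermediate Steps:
h = -3/8 (h = (⅛)*(-3) = -3/8 ≈ -0.37500)
(-225728 + B(328, h - 11*(-1))) + 321516 = (-225728 + 328) + 321516 = -225400 + 321516 = 96116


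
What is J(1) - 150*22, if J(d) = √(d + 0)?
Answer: -3299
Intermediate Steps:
J(d) = √d
J(1) - 150*22 = √1 - 150*22 = 1 - 3300 = -3299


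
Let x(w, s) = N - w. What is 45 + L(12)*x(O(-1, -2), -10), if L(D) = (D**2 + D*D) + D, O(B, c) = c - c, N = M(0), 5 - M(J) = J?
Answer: 1545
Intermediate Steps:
M(J) = 5 - J
N = 5 (N = 5 - 1*0 = 5 + 0 = 5)
O(B, c) = 0
x(w, s) = 5 - w
L(D) = D + 2*D**2 (L(D) = (D**2 + D**2) + D = 2*D**2 + D = D + 2*D**2)
45 + L(12)*x(O(-1, -2), -10) = 45 + (12*(1 + 2*12))*(5 - 1*0) = 45 + (12*(1 + 24))*(5 + 0) = 45 + (12*25)*5 = 45 + 300*5 = 45 + 1500 = 1545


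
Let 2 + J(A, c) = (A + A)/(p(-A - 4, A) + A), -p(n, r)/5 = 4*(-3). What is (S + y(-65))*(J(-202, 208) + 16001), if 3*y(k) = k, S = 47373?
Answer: 161391953074/213 ≈ 7.5771e+8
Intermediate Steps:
p(n, r) = 60 (p(n, r) = -20*(-3) = -5*(-12) = 60)
y(k) = k/3
J(A, c) = -2 + 2*A/(60 + A) (J(A, c) = -2 + (A + A)/(60 + A) = -2 + (2*A)/(60 + A) = -2 + 2*A/(60 + A))
(S + y(-65))*(J(-202, 208) + 16001) = (47373 + (⅓)*(-65))*(-120/(60 - 202) + 16001) = (47373 - 65/3)*(-120/(-142) + 16001) = 142054*(-120*(-1/142) + 16001)/3 = 142054*(60/71 + 16001)/3 = (142054/3)*(1136131/71) = 161391953074/213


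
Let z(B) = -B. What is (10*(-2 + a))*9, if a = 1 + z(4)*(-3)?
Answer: 990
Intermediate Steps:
a = 13 (a = 1 - 1*4*(-3) = 1 - 4*(-3) = 1 + 12 = 13)
(10*(-2 + a))*9 = (10*(-2 + 13))*9 = (10*11)*9 = 110*9 = 990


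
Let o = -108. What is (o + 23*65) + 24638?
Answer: 26025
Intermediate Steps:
(o + 23*65) + 24638 = (-108 + 23*65) + 24638 = (-108 + 1495) + 24638 = 1387 + 24638 = 26025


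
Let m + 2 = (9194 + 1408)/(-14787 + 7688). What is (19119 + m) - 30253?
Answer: -2550486/229 ≈ -11138.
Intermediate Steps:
m = -800/229 (m = -2 + (9194 + 1408)/(-14787 + 7688) = -2 + 10602/(-7099) = -2 + 10602*(-1/7099) = -2 - 342/229 = -800/229 ≈ -3.4935)
(19119 + m) - 30253 = (19119 - 800/229) - 30253 = 4377451/229 - 30253 = -2550486/229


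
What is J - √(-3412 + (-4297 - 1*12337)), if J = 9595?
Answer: 9595 - I*√20046 ≈ 9595.0 - 141.58*I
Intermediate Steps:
J - √(-3412 + (-4297 - 1*12337)) = 9595 - √(-3412 + (-4297 - 1*12337)) = 9595 - √(-3412 + (-4297 - 12337)) = 9595 - √(-3412 - 16634) = 9595 - √(-20046) = 9595 - I*√20046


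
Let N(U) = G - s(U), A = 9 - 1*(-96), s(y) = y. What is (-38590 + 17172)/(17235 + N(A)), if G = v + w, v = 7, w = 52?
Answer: -21418/17189 ≈ -1.2460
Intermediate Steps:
A = 105 (A = 9 + 96 = 105)
G = 59 (G = 7 + 52 = 59)
N(U) = 59 - U
(-38590 + 17172)/(17235 + N(A)) = (-38590 + 17172)/(17235 + (59 - 1*105)) = -21418/(17235 + (59 - 105)) = -21418/(17235 - 46) = -21418/17189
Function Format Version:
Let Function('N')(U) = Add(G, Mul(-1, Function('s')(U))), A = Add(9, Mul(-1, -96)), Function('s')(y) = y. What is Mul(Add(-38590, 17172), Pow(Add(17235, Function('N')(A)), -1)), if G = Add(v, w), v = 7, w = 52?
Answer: Rational(-21418, 17189) ≈ -1.2460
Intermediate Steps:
A = 105 (A = Add(9, 96) = 105)
G = 59 (G = Add(7, 52) = 59)
Function('N')(U) = Add(59, Mul(-1, U))
Mul(Add(-38590, 17172), Pow(Add(17235, Function('N')(A)), -1)) = Mul(Add(-38590, 17172), Pow(Add(17235, Add(59, Mul(-1, 105))), -1)) = Mul(-21418, Pow(Add(17235, Add(59, -105)), -1)) = Mul(-21418, Pow(Add(17235, -46), -1)) = Mul(-21418, Pow(17189, -1)) = Mul(-21418, Rational(1, 17189)) = Rational(-21418, 17189)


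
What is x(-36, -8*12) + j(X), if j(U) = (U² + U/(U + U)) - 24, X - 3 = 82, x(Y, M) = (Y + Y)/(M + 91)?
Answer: 72159/10 ≈ 7215.9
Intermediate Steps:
x(Y, M) = 2*Y/(91 + M) (x(Y, M) = (2*Y)/(91 + M) = 2*Y/(91 + M))
X = 85 (X = 3 + 82 = 85)
j(U) = -47/2 + U² (j(U) = (U² + U/((2*U))) - 24 = (U² + (1/(2*U))*U) - 24 = (U² + ½) - 24 = (½ + U²) - 24 = -47/2 + U²)
x(-36, -8*12) + j(X) = 2*(-36)/(91 - 8*12) + (-47/2 + 85²) = 2*(-36)/(91 - 96) + (-47/2 + 7225) = 2*(-36)/(-5) + 14403/2 = 2*(-36)*(-⅕) + 14403/2 = 72/5 + 14403/2 = 72159/10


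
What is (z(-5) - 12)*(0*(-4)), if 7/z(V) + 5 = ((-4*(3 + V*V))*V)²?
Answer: 0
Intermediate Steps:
z(V) = 7/(-5 + V²*(-12 - 4*V²)²) (z(V) = 7/(-5 + ((-4*(3 + V*V))*V)²) = 7/(-5 + ((-4*(3 + V²))*V)²) = 7/(-5 + ((-12 - 4*V²)*V)²) = 7/(-5 + (V*(-12 - 4*V²))²) = 7/(-5 + V²*(-12 - 4*V²)²))
(z(-5) - 12)*(0*(-4)) = (7/(-5 + 16*(-5)²*(3 + (-5)²)²) - 12)*(0*(-4)) = (7/(-5 + 16*25*(3 + 25)²) - 12)*0 = (7/(-5 + 16*25*28²) - 12)*0 = (7/(-5 + 16*25*784) - 12)*0 = (7/(-5 + 313600) - 12)*0 = (7/313595 - 12)*0 = -3763133/313595*0 = 0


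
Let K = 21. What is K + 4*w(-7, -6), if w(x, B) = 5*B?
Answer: -99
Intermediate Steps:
K + 4*w(-7, -6) = 21 + 4*(5*(-6)) = 21 + 4*(-30) = 21 - 120 = -99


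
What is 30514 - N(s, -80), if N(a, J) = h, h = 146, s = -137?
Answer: 30368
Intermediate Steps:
N(a, J) = 146
30514 - N(s, -80) = 30514 - 1*146 = 30514 - 146 = 30368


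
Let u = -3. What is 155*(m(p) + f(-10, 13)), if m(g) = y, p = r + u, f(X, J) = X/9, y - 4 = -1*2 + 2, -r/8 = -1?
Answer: 4030/9 ≈ 447.78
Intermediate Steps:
r = 8 (r = -8*(-1) = 8)
y = 4 (y = 4 + (-1*2 + 2) = 4 + (-2 + 2) = 4 + 0 = 4)
f(X, J) = X/9 (f(X, J) = X*(⅑) = X/9)
p = 5 (p = 8 - 3 = 5)
m(g) = 4
155*(m(p) + f(-10, 13)) = 155*(4 + (⅑)*(-10)) = 155*(4 - 10/9) = 155*(26/9) = 4030/9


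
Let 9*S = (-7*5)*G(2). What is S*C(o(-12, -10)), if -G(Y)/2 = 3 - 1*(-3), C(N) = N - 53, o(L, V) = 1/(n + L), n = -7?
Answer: -47040/19 ≈ -2475.8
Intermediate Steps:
o(L, V) = 1/(-7 + L)
C(N) = -53 + N
G(Y) = -12 (G(Y) = -2*(3 - 1*(-3)) = -2*(3 + 3) = -2*6 = -12)
S = 140/3 (S = (-7*5*(-12))/9 = (-35*(-12))/9 = (⅑)*420 = 140/3 ≈ 46.667)
S*C(o(-12, -10)) = 140*(-53 + 1/(-7 - 12))/3 = 140*(-53 + 1/(-19))/3 = 140*(-53 - 1/19)/3 = (140/3)*(-1008/19) = -47040/19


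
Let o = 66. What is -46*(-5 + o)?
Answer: -2806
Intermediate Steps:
-46*(-5 + o) = -46*(-5 + 66) = -46*61 = -2806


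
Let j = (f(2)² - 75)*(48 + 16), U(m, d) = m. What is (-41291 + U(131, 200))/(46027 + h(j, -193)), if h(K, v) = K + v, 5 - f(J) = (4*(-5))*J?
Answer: -6860/28439 ≈ -0.24122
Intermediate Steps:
f(J) = 5 + 20*J (f(J) = 5 - 4*(-5)*J = 5 - (-20)*J = 5 + 20*J)
j = 124800 (j = ((5 + 20*2)² - 75)*(48 + 16) = ((5 + 40)² - 75)*64 = (45² - 75)*64 = (2025 - 75)*64 = 1950*64 = 124800)
(-41291 + U(131, 200))/(46027 + h(j, -193)) = (-41291 + 131)/(46027 + (124800 - 193)) = -41160/(46027 + 124607) = -41160/170634 = -41160*1/170634 = -6860/28439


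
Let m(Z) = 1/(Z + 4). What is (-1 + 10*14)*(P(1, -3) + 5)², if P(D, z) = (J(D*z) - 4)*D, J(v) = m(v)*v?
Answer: 556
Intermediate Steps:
m(Z) = 1/(4 + Z)
J(v) = v/(4 + v)
P(D, z) = D*(-4 + D*z/(4 + D*z)) (P(D, z) = ((D*z)/(4 + D*z) - 4)*D = (D*z/(4 + D*z) - 4)*D = (-4 + D*z/(4 + D*z))*D = D*(-4 + D*z/(4 + D*z)))
(-1 + 10*14)*(P(1, -3) + 5)² = (-1 + 10*14)*(1*(-16 - 3*1*(-3))/(4 + 1*(-3)) + 5)² = (-1 + 140)*(1*(-16 + 9)/(4 - 3) + 5)² = 139*(1*(-7)/1 + 5)² = 139*(1*1*(-7) + 5)² = 139*(-7 + 5)² = 139*(-2)² = 139*4 = 556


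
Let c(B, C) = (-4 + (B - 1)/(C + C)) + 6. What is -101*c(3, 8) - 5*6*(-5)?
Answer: -517/8 ≈ -64.625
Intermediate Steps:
c(B, C) = 2 + (-1 + B)/(2*C) (c(B, C) = (-4 + (-1 + B)/((2*C))) + 6 = (-4 + (-1 + B)*(1/(2*C))) + 6 = (-4 + (-1 + B)/(2*C)) + 6 = 2 + (-1 + B)/(2*C))
-101*c(3, 8) - 5*6*(-5) = -101*(-1 + 3 + 4*8)/(2*8) - 5*6*(-5) = -101*(-1 + 3 + 32)/(2*8) - 30*(-5) = -101*34/(2*8) + 150 = -101*17/8 + 150 = -1717/8 + 150 = -517/8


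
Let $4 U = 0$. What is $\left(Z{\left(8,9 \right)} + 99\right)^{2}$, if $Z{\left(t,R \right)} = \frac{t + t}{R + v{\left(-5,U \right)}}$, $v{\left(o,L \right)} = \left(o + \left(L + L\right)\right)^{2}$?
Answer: $\frac{2859481}{289} \approx 9894.4$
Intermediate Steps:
$U = 0$ ($U = \frac{1}{4} \cdot 0 = 0$)
$v{\left(o,L \right)} = \left(o + 2 L\right)^{2}$
$Z{\left(t,R \right)} = \frac{2 t}{25 + R}$ ($Z{\left(t,R \right)} = \frac{t + t}{R + \left(-5 + 2 \cdot 0\right)^{2}} = \frac{2 t}{R + \left(-5 + 0\right)^{2}} = \frac{2 t}{R + \left(-5\right)^{2}} = \frac{2 t}{R + 25} = \frac{2 t}{25 + R}$)
$\left(Z{\left(8,9 \right)} + 99\right)^{2} = \left(2 \cdot 8 \frac{1}{25 + 9} + 99\right)^{2} = \left(2 \cdot 8 \cdot \frac{1}{34} + 99\right)^{2} = \left(\frac{8}{17} + 99\right)^{2} = \left(\frac{1691}{17}\right)^{2} = \frac{2859481}{289}$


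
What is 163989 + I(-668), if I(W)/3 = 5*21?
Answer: 164304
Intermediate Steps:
I(W) = 315 (I(W) = 3*(5*21) = 3*105 = 315)
163989 + I(-668) = 163989 + 315 = 164304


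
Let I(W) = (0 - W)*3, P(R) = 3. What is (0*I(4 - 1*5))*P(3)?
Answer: 0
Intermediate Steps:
I(W) = -3*W (I(W) = -W*3 = -3*W)
(0*I(4 - 1*5))*P(3) = (0*(-3*(4 - 1*5)))*3 = (0*(-3*(4 - 5)))*3 = (0*(-3*(-1)))*3 = (0*3)*3 = 0*3 = 0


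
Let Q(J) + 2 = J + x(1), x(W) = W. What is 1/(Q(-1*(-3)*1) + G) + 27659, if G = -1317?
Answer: 36371584/1315 ≈ 27659.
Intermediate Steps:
Q(J) = -1 + J (Q(J) = -2 + (J + 1) = -2 + (1 + J) = -1 + J)
1/(Q(-1*(-3)*1) + G) + 27659 = 1/((-1 - 1*(-3)*1) - 1317) + 27659 = 1/((-1 + 3*1) - 1317) + 27659 = 1/((-1 + 3) - 1317) + 27659 = 1/(2 - 1317) + 27659 = 1/(-1315) + 27659 = -1/1315 + 27659 = 36371584/1315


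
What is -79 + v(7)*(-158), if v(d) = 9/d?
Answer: -1975/7 ≈ -282.14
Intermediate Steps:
-79 + v(7)*(-158) = -79 + (9/7)*(-158) = -79 - 1422/7 = -1975/7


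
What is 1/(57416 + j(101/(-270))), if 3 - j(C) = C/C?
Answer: 1/57418 ≈ 1.7416e-5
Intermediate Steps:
j(C) = 2 (j(C) = 3 - C/C = 3 - 1*1 = 3 - 1 = 2)
1/(57416 + j(101/(-270))) = 1/(57416 + 2) = 1/57418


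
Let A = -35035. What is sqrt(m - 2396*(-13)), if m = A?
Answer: 13*I*sqrt(23) ≈ 62.346*I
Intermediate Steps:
m = -35035
sqrt(m - 2396*(-13)) = sqrt(-35035 - 2396*(-13)) = sqrt(-35035 + 31148) = sqrt(-3887) = 13*I*sqrt(23)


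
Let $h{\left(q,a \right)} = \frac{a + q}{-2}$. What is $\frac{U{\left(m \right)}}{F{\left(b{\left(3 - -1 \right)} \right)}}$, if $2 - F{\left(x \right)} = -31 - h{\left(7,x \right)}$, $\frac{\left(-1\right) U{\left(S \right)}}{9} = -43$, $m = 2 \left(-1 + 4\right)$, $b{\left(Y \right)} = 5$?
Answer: $\frac{43}{3} \approx 14.333$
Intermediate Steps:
$h{\left(q,a \right)} = - \frac{a}{2} - \frac{q}{2}$ ($h{\left(q,a \right)} = \left(a + q\right) \left(- \frac{1}{2}\right) = - \frac{a}{2} - \frac{q}{2}$)
$m = 6$ ($m = 2 \cdot 3 = 6$)
$U{\left(S \right)} = 387$ ($U{\left(S \right)} = \left(-9\right) \left(-43\right) = 387$)
$F{\left(x \right)} = \frac{59}{2} - \frac{x}{2}$ ($F{\left(x \right)} = 2 - \left(-31 - \left(- \frac{x}{2} - \frac{7}{2}\right)\right) = 2 - \left(-31 - \left(- \frac{7}{2} - \frac{x}{2}\right)\right) = 2 - \left(-31 + \left(\frac{7}{2} + \frac{x}{2}\right)\right) = 2 - \left(- \frac{55}{2} + \frac{x}{2}\right) = \frac{59}{2} - \frac{x}{2}$)
$\frac{U{\left(m \right)}}{F{\left(b{\left(3 - -1 \right)} \right)}} = \frac{387}{\frac{59}{2} - \frac{5}{2}} = \frac{387}{27} = 387 \cdot \frac{1}{27} = \frac{43}{3}$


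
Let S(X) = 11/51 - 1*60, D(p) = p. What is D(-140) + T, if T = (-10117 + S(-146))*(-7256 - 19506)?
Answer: 13889899052/51 ≈ 2.7235e+8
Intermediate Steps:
S(X) = -3049/51 (S(X) = 11*(1/51) - 60 = 11/51 - 60 = -3049/51)
T = 13889906192/51 (T = (-10117 - 3049/51)*(-7256 - 19506) = -519016/51*(-26762) = 13889906192/51 ≈ 2.7235e+8)
D(-140) + T = -140 + 13889906192/51 = 13889899052/51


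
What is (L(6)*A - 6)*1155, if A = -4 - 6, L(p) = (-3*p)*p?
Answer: 1240470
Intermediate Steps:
L(p) = -3*p²
A = -10
(L(6)*A - 6)*1155 = (-3*6²*(-10) - 6)*1155 = (-3*36*(-10) - 6)*1155 = (-108*(-10) - 6)*1155 = (1080 - 6)*1155 = 1074*1155 = 1240470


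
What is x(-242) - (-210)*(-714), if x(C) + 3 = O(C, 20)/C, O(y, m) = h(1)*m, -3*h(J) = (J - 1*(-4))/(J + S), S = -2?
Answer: -54429359/363 ≈ -1.4994e+5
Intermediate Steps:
h(J) = -(4 + J)/(3*(-2 + J)) (h(J) = -(J - 1*(-4))/(3*(J - 2)) = -(J + 4)/(3*(-2 + J)) = -(4 + J)/(3*(-2 + J)))
O(y, m) = 5*m/3 (O(y, m) = ((-4 - 1*1)/(3*(-2 + 1)))*m = ((⅓)*(-4 - 1)/(-1))*m = ((⅓)*(-1)*(-5))*m = 5*m/3)
x(C) = -3 + 100/(3*C) (x(C) = -3 + ((5/3)*20)/C = -3 + 100/(3*C))
x(-242) - (-210)*(-714) = (-3 + (100/3)/(-242)) - (-210)*(-714) = (-3 + (100/3)*(-1/242)) - 1*149940 = (-3 - 50/363) - 149940 = -1139/363 - 149940 = -54429359/363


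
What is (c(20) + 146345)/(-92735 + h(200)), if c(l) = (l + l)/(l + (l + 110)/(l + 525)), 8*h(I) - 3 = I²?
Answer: -430455240/258056777 ≈ -1.6681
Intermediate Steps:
h(I) = 3/8 + I²/8
c(l) = 2*l/(l + (110 + l)/(525 + l)) (c(l) = (2*l)/(l + (110 + l)/(525 + l)) = 2*l/(l + (110 + l)/(525 + l)))
(c(20) + 146345)/(-92735 + h(200)) = (2*20*(525 + 20)/(110 + 20² + 526*20) + 146345)/(-92735 + (3/8 + (⅛)*200²)) = (2*20*545/(110 + 400 + 10520) + 146345)/(-92735 + (3/8 + (⅛)*40000)) = (2*20*545/11030 + 146345)/(-92735 + (3/8 + 5000)) = (2*20*(1/11030)*545 + 146345)/(-92735 + 40003/8) = (2180/1103 + 146345)/(-701877/8) = (161420715/1103)*(-8/701877) = -430455240/258056777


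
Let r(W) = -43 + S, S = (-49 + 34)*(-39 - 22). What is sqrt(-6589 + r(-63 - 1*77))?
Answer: I*sqrt(5717) ≈ 75.611*I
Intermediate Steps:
S = 915 (S = -15*(-61) = 915)
r(W) = 872 (r(W) = -43 + 915 = 872)
sqrt(-6589 + r(-63 - 1*77)) = sqrt(-6589 + 872) = sqrt(-5717) = I*sqrt(5717)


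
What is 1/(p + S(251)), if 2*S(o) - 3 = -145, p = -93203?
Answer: -1/93274 ≈ -1.0721e-5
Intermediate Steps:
S(o) = -71 (S(o) = 3/2 + (½)*(-145) = 3/2 - 145/2 = -71)
1/(p + S(251)) = 1/(-93203 - 71) = 1/(-93274) = -1/93274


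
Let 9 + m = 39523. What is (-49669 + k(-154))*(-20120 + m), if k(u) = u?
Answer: -966267262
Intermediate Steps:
m = 39514 (m = -9 + 39523 = 39514)
(-49669 + k(-154))*(-20120 + m) = (-49669 - 154)*(-20120 + 39514) = -49823*19394 = -966267262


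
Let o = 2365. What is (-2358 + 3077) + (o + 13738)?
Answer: 16822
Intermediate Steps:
(-2358 + 3077) + (o + 13738) = (-2358 + 3077) + (2365 + 13738) = 719 + 16103 = 16822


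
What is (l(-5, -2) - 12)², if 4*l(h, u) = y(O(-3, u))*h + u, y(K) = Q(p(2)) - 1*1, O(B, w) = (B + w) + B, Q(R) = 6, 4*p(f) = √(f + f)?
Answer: 5625/16 ≈ 351.56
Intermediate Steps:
p(f) = √2*√f/4 (p(f) = √(f + f)/4 = √(2*f)/4 = (√2*√f)/4 = √2*√f/4)
O(B, w) = w + 2*B
y(K) = 5 (y(K) = 6 - 1*1 = 6 - 1 = 5)
l(h, u) = u/4 + 5*h/4 (l(h, u) = (5*h + u)/4 = (u + 5*h)/4 = u/4 + 5*h/4)
(l(-5, -2) - 12)² = (((¼)*(-2) + (5/4)*(-5)) - 12)² = ((-½ - 25/4) - 12)² = (-27/4 - 12)² = (-75/4)² = 5625/16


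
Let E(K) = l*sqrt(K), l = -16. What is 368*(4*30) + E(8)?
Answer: 44160 - 32*sqrt(2) ≈ 44115.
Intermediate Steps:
E(K) = -16*sqrt(K)
368*(4*30) + E(8) = 368*(4*30) - 32*sqrt(2) = 368*120 - 32*sqrt(2) = 44160 - 32*sqrt(2)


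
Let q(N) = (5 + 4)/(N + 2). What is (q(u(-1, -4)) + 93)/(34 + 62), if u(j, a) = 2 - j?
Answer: 79/80 ≈ 0.98750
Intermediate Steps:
q(N) = 9/(2 + N)
(q(u(-1, -4)) + 93)/(34 + 62) = (9/(2 + (2 - 1*(-1))) + 93)/(34 + 62) = (9/(2 + (2 + 1)) + 93)/96 = (9/(2 + 3) + 93)/96 = (9/5 + 93)/96 = (1/96)*(474/5) = 79/80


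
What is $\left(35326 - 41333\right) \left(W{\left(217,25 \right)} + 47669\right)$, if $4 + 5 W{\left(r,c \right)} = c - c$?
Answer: $- \frac{1431714387}{5} \approx -2.8634 \cdot 10^{8}$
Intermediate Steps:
$W{\left(r,c \right)} = - \frac{4}{5}$ ($W{\left(r,c \right)} = - \frac{4}{5} + \frac{c - c}{5} = - \frac{4}{5} + \frac{1}{5} \cdot 0 = - \frac{4}{5} + 0 = - \frac{4}{5}$)
$\left(35326 - 41333\right) \left(W{\left(217,25 \right)} + 47669\right) = \left(35326 - 41333\right) \left(- \frac{4}{5} + 47669\right) = \left(-6007\right) \frac{238341}{5} = - \frac{1431714387}{5}$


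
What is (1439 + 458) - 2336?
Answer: -439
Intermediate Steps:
(1439 + 458) - 2336 = 1897 - 2336 = -439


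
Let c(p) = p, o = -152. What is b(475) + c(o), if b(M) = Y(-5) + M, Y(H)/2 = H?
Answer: 313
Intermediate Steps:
Y(H) = 2*H
b(M) = -10 + M (b(M) = 2*(-5) + M = -10 + M)
b(475) + c(o) = (-10 + 475) - 152 = 465 - 152 = 313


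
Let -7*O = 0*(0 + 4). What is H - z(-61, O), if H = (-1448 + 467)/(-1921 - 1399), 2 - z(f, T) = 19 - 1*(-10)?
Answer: 90621/3320 ≈ 27.295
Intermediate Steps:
O = 0 (O = -0*(0 + 4) = -0*4 = -⅐*0 = 0)
z(f, T) = -27 (z(f, T) = 2 - (19 - 1*(-10)) = 2 - (19 + 10) = 2 - 1*29 = 2 - 29 = -27)
H = 981/3320 (H = -981/(-3320) = -981*(-1/3320) = 981/3320 ≈ 0.29548)
H - z(-61, O) = 981/3320 - 1*(-27) = 981/3320 + 27 = 90621/3320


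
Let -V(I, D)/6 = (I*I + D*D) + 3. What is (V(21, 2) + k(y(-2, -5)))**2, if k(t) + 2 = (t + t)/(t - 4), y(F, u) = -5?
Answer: 585640000/81 ≈ 7.2301e+6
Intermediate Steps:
k(t) = -2 + 2*t/(-4 + t) (k(t) = -2 + (t + t)/(t - 4) = -2 + (2*t)/(-4 + t) = -2 + 2*t/(-4 + t))
V(I, D) = -18 - 6*D**2 - 6*I**2 (V(I, D) = -6*((I*I + D*D) + 3) = -6*((I**2 + D**2) + 3) = -6*((D**2 + I**2) + 3) = -6*(3 + D**2 + I**2) = -18 - 6*D**2 - 6*I**2)
(V(21, 2) + k(y(-2, -5)))**2 = ((-18 - 6*2**2 - 6*21**2) + 8/(-4 - 5))**2 = ((-18 - 6*4 - 6*441) + 8/(-9))**2 = ((-18 - 24 - 2646) + 8*(-1/9))**2 = (-2688 - 8/9)**2 = (-24200/9)**2 = 585640000/81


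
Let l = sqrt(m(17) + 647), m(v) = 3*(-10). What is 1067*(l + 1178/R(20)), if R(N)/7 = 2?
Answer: 628463/7 + 1067*sqrt(617) ≈ 1.1628e+5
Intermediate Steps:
m(v) = -30
R(N) = 14 (R(N) = 7*2 = 14)
l = sqrt(617) (l = sqrt(-30 + 647) = sqrt(617) ≈ 24.839)
1067*(l + 1178/R(20)) = 1067*(sqrt(617) + 1178/14) = 1067*(sqrt(617) + 1178*(1/14)) = 1067*(sqrt(617) + 589/7) = 1067*(589/7 + sqrt(617)) = 628463/7 + 1067*sqrt(617)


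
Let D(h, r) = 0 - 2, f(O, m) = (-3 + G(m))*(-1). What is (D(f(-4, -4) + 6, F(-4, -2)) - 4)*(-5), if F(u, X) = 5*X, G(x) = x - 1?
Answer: 30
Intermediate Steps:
G(x) = -1 + x
f(O, m) = 4 - m (f(O, m) = (-3 + (-1 + m))*(-1) = (-4 + m)*(-1) = 4 - m)
D(h, r) = -2
(D(f(-4, -4) + 6, F(-4, -2)) - 4)*(-5) = (-2 - 4)*(-5) = -6*(-5) = 30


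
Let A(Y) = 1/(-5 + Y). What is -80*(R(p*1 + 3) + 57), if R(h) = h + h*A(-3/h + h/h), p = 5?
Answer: -35376/7 ≈ -5053.7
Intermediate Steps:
R(h) = h + h/(-4 - 3/h) (R(h) = h + h/(-5 + (-3/h + h/h)) = h + h/(-5 + (-3/h + 1)) = h + h/(-5 + (1 - 3/h)) = h + h/(-4 - 3/h))
-80*(R(p*1 + 3) + 57) = -80*(3*(5*1 + 3)*(1 + (5*1 + 3))/(3 + 4*(5*1 + 3)) + 57) = -80*(3*(5 + 3)*(1 + (5 + 3))/(3 + 4*(5 + 3)) + 57) = -80*(3*8*(1 + 8)/(3 + 4*8) + 57) = -80*(3*8*9/(3 + 32) + 57) = -80*(3*8*9/35 + 57) = -80*(3*8*(1/35)*9 + 57) = -80*(216/35 + 57) = -80*2211/35 = -35376/7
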